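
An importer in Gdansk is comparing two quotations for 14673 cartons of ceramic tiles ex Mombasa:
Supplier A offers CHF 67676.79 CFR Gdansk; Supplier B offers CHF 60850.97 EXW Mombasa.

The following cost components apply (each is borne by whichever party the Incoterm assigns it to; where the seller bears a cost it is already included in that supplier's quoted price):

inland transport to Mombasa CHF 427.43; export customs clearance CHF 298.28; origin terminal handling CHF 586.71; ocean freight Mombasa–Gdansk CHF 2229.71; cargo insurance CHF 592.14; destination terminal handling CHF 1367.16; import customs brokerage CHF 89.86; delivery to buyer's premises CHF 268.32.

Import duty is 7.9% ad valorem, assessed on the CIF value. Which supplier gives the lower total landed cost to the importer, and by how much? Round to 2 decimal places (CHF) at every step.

Supplier B is cheaper by CHF 3543.11

Supplier A (CFR):
CIF value = CFR price + insurance = 67676.79 + 592.14 = 68268.93
Import duty = 68268.93 × 7.9% = 5393.25
Buyer bears (A): 592.14 + 1367.16 + 89.86 + 268.32 = 2317.48
Landed cost (A) = invoice 67676.79 + 2317.48 + duty 5393.25 = 75387.52
Supplier B (EXW):
CIF value = EXW price + inland to port + export clearance + origin terminal + freight + insurance = 60850.97 + 427.43 + 298.28 + 586.71 + 2229.71 + 592.14 = 64985.24
Import duty = 64985.24 × 7.9% = 5133.83
Buyer bears (B): 427.43 + 298.28 + 586.71 + 2229.71 + 592.14 + 1367.16 + 89.86 + 268.32 = 5859.61
Landed cost (B) = invoice 60850.97 + 5859.61 + duty 5133.83 = 71844.41
Difference = |75387.52 − 71844.41| = 3543.11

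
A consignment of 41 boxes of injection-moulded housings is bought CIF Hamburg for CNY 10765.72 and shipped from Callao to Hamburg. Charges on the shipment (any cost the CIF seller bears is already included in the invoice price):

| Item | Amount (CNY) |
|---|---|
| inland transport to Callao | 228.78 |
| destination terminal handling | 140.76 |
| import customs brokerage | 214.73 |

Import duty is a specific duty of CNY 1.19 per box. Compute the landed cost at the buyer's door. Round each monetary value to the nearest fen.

CIF: the seller pays costs through ocean freight and marine insurance to the destination port.
Already in the invoice (seller's account under CIF): inland to port — exclude.
The CIF price already equals the CIF value: 10765.72
Import duty = 41 × 1.19 = 48.79
Buyer bears: destination terminal 140.76 + brokerage 214.73 + duty 48.79 = 404.28
Landed cost = invoice 10765.72 + 404.28 = 11170.00

Total landed cost: CNY 11170.00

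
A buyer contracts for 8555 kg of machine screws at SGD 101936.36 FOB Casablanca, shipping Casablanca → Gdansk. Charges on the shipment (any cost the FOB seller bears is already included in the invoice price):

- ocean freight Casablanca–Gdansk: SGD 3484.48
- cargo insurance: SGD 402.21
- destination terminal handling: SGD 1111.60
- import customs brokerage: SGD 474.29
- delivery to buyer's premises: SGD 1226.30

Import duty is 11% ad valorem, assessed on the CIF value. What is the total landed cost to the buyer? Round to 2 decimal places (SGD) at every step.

FOB: the seller bears costs until goods are on board at the origin port; the buyer bears freight, insurance and all costs thereafter.
CIF value = FOB price + freight + insurance = 101936.36 + 3484.48 + 402.21 = 105823.05
Import duty = 105823.05 × 11% = 11640.54
Buyer bears: freight 3484.48 + insurance 402.21 + destination terminal 1111.60 + brokerage 474.29 + delivery 1226.30 + duty 11640.54 = 18339.42
Landed cost = invoice 101936.36 + 18339.42 = 120275.78

Total landed cost: SGD 120275.78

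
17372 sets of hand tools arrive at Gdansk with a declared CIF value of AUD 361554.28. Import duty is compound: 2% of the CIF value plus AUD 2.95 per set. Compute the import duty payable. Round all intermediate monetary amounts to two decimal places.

Ad valorem component: 361554.28 × 2% = 7231.09
Specific component: 17372 × 2.95 = 51247.40
Import duty = 7231.09 + 51247.40 = 58478.49

Import duty: AUD 58478.49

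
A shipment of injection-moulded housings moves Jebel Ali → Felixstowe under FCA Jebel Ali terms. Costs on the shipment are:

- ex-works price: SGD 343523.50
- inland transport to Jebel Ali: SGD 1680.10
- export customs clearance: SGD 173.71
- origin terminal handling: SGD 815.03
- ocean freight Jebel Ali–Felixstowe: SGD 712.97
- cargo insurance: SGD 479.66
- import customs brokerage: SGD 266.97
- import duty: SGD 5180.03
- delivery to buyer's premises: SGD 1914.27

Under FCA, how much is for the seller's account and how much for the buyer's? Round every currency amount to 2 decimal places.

Seller: SGD 345377.31; buyer: SGD 9368.93

FCA: the seller delivers export-cleared goods to the carrier; the buyer bears costs from that point.
Seller's account: goods 343523.50 + inland to port 1680.10 + export clearance 173.71 = 345377.31
Buyer's account: origin terminal 815.03 + freight 712.97 + insurance 479.66 + brokerage 266.97 + duty 5180.03 + delivery 1914.27 = 9368.93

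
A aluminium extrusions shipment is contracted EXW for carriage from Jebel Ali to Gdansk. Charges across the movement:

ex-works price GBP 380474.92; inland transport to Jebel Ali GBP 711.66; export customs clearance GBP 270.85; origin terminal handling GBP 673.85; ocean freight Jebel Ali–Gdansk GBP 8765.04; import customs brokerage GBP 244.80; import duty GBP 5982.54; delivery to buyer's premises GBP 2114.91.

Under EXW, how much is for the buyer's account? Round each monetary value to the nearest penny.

Buyer's account: GBP 18763.65

EXW: the seller makes goods available at their premises; the buyer bears all onward costs.
Seller's account: goods 380474.92 = 380474.92
Buyer's account: inland to port 711.66 + export clearance 270.85 + origin terminal 673.85 + freight 8765.04 + brokerage 244.80 + duty 5982.54 + delivery 2114.91 = 18763.65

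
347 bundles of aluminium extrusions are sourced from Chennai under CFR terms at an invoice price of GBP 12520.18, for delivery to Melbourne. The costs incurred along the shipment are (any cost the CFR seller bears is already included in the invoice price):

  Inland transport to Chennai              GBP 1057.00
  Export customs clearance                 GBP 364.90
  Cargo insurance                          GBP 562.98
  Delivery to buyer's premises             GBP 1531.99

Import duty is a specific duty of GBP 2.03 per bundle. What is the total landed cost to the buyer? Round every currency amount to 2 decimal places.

Total landed cost: GBP 15319.56

CFR: the seller pays costs through ocean freight to the destination port, but not insurance.
Already in the invoice (seller's account under CFR): inland to port, export clearance — exclude.
CIF value = CFR price + insurance = 12520.18 + 562.98 = 13083.16
Import duty = 347 × 2.03 = 704.41
Buyer bears: insurance 562.98 + delivery 1531.99 + duty 704.41 = 2799.38
Landed cost = invoice 12520.18 + 2799.38 = 15319.56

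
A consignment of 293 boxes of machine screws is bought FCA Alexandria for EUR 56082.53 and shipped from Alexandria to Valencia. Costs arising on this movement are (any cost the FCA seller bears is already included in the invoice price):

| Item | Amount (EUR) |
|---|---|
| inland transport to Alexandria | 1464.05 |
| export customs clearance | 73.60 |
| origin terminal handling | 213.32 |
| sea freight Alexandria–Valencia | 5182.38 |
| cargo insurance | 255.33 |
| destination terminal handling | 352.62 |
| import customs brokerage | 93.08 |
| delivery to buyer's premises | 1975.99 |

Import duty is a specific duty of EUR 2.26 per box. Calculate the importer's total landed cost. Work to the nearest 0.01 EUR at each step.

FCA: the seller delivers export-cleared goods to the carrier; the buyer bears costs from that point.
Already in the invoice (seller's account under FCA): inland to port, export clearance — exclude.
CIF value = FCA price + origin terminal + freight + insurance = 56082.53 + 213.32 + 5182.38 + 255.33 = 61733.56
Import duty = 293 × 2.26 = 662.18
Buyer bears: origin terminal 213.32 + freight 5182.38 + insurance 255.33 + destination terminal 352.62 + brokerage 93.08 + delivery 1975.99 + duty 662.18 = 8734.90
Landed cost = invoice 56082.53 + 8734.90 = 64817.43

Total landed cost: EUR 64817.43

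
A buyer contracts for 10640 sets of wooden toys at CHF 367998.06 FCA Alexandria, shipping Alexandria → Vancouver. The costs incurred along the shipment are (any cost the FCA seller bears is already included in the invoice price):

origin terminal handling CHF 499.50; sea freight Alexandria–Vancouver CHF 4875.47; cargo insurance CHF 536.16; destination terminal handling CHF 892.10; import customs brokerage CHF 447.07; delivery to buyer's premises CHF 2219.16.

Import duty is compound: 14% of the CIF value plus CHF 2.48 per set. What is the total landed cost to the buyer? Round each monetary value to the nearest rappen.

Total landed cost: CHF 456202.01

FCA: the seller delivers export-cleared goods to the carrier; the buyer bears costs from that point.
CIF value = FCA price + origin terminal + freight + insurance = 367998.06 + 499.50 + 4875.47 + 536.16 = 373909.19
Ad valorem component: 373909.19 × 14% = 52347.29
Specific component: 10640 × 2.48 = 26387.20
Import duty = 52347.29 + 26387.20 = 78734.49
Buyer bears: origin terminal 499.50 + freight 4875.47 + insurance 536.16 + destination terminal 892.10 + brokerage 447.07 + delivery 2219.16 + duty 78734.49 = 88203.95
Landed cost = invoice 367998.06 + 88203.95 = 456202.01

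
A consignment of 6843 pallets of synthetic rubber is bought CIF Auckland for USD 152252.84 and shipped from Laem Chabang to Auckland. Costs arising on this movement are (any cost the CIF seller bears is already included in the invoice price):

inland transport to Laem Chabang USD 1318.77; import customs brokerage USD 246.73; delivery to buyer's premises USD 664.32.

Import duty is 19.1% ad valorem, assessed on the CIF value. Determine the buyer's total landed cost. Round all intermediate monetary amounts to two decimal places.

CIF: the seller pays costs through ocean freight and marine insurance to the destination port.
Already in the invoice (seller's account under CIF): inland to port — exclude.
The CIF price already equals the CIF value: 152252.84
Import duty = 152252.84 × 19.1% = 29080.29
Buyer bears: brokerage 246.73 + delivery 664.32 + duty 29080.29 = 29991.34
Landed cost = invoice 152252.84 + 29991.34 = 182244.18

Total landed cost: USD 182244.18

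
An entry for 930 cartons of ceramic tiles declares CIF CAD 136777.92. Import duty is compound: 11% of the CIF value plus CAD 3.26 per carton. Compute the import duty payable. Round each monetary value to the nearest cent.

Ad valorem component: 136777.92 × 11% = 15045.57
Specific component: 930 × 3.26 = 3031.80
Import duty = 15045.57 + 3031.80 = 18077.37

Import duty: CAD 18077.37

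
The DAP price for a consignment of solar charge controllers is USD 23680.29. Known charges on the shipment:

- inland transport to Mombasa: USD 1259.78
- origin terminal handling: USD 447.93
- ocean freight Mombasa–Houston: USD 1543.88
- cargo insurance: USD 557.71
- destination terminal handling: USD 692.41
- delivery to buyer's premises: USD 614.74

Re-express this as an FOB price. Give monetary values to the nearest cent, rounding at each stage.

Not relevant to the conversion: inland to port, origin terminal — on the seller under both DAP and FOB; already in the DAP price and stays in the FOB price.
From DAP to FOB, the seller no longer bears: freight, insurance, destination terminal, delivery.
FOB price = 23680.29 − 1543.88 − 557.71 − 692.41 − 614.74 = 20271.55

FOB price: USD 20271.55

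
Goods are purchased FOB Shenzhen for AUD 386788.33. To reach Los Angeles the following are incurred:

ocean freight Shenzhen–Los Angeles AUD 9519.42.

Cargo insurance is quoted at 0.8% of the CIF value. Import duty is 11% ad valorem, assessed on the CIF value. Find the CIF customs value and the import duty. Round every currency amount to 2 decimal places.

Let C be the CIF value. C = FOB price + freight + 0.8% × C
C − 0.8% × C = 386788.33 + 9519.42
0.992 × C = 396307.75
C = 396307.75 / 0.992 = 399503.78
Insurance premium = 0.8% × 399503.78 = 3196.03
Import duty = 399503.78 × 11% = 43945.42

CIF value: AUD 399503.78; import duty: AUD 43945.42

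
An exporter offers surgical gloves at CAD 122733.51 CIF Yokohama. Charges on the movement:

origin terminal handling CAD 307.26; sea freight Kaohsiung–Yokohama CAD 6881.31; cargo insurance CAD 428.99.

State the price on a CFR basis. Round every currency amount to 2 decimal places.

Not relevant to the conversion: origin terminal, freight — on the seller under both CIF and CFR; already in the CIF price and stays in the CFR price.
From CIF to CFR, the seller no longer bears: insurance.
CFR price = 122733.51 − 428.99 = 122304.52

CFR price: CAD 122304.52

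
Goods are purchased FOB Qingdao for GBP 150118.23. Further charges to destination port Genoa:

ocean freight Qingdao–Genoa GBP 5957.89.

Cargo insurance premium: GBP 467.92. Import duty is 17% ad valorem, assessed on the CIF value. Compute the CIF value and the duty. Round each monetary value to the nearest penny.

CIF = FOB price + freight + insurance
CIF = 150118.23 + 5957.89 + 467.92 = 156544.04
Import duty = 156544.04 × 17% = 26612.49

CIF value: GBP 156544.04; import duty: GBP 26612.49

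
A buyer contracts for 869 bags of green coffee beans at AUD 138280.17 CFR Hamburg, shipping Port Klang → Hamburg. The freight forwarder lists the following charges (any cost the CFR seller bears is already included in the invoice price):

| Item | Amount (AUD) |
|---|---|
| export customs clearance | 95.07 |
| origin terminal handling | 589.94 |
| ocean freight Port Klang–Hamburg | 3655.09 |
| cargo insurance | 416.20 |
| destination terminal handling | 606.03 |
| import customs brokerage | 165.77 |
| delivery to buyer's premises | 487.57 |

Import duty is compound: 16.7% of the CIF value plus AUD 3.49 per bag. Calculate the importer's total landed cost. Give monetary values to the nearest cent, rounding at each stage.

Total landed cost: AUD 166150.84

CFR: the seller pays costs through ocean freight to the destination port, but not insurance.
Already in the invoice (seller's account under CFR): export clearance, origin terminal, freight — exclude.
CIF value = CFR price + insurance = 138280.17 + 416.20 = 138696.37
Ad valorem component: 138696.37 × 16.7% = 23162.29
Specific component: 869 × 3.49 = 3032.81
Import duty = 23162.29 + 3032.81 = 26195.10
Buyer bears: insurance 416.20 + destination terminal 606.03 + brokerage 165.77 + delivery 487.57 + duty 26195.10 = 27870.67
Landed cost = invoice 138280.17 + 27870.67 = 166150.84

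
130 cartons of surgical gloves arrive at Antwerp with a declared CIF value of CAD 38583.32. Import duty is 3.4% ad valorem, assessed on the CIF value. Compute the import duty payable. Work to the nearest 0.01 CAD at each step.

Import duty: CAD 1311.83

Import duty = 38583.32 × 3.4% = 1311.83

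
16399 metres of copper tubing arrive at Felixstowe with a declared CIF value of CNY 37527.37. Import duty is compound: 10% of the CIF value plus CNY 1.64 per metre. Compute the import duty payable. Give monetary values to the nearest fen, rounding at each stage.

Ad valorem component: 37527.37 × 10% = 3752.74
Specific component: 16399 × 1.64 = 26894.36
Import duty = 3752.74 + 26894.36 = 30647.10

Import duty: CNY 30647.10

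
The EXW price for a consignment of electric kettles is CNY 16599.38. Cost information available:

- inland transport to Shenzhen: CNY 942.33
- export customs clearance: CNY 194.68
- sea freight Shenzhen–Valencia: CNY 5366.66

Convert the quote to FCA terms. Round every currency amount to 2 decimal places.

Not relevant to the conversion: freight — on the buyer under both terms; not part of either seller's price.
From EXW to FCA, the seller additionally bears: inland to port, export clearance.
FCA price = 16599.38 + 942.33 + 194.68 = 17736.39

FCA price: CNY 17736.39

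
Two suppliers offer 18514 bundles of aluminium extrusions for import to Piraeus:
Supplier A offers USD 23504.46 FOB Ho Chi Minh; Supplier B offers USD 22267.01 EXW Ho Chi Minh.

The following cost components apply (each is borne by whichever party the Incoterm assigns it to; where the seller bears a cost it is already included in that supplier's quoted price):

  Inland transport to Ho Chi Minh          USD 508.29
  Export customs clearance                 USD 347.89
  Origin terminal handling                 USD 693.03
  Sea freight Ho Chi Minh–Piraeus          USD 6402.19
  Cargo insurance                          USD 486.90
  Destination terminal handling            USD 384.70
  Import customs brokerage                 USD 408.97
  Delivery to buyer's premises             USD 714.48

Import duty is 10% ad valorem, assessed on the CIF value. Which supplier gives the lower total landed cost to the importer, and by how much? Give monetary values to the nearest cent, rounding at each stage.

Supplier A (FOB):
CIF value = FOB price + freight + insurance = 23504.46 + 6402.19 + 486.90 = 30393.55
Import duty = 30393.55 × 10% = 3039.36
Buyer bears (A): 6402.19 + 486.90 + 384.70 + 408.97 + 714.48 = 8397.24
Landed cost (A) = invoice 23504.46 + 8397.24 + duty 3039.36 = 34941.06
Supplier B (EXW):
CIF value = EXW price + inland to port + export clearance + origin terminal + freight + insurance = 22267.01 + 508.29 + 347.89 + 693.03 + 6402.19 + 486.90 = 30705.31
Import duty = 30705.31 × 10% = 3070.53
Buyer bears (B): 508.29 + 347.89 + 693.03 + 6402.19 + 486.90 + 384.70 + 408.97 + 714.48 = 9946.45
Landed cost (B) = invoice 22267.01 + 9946.45 + duty 3070.53 = 35283.99
Difference = |34941.06 − 35283.99| = 342.93

Supplier A is cheaper by USD 342.93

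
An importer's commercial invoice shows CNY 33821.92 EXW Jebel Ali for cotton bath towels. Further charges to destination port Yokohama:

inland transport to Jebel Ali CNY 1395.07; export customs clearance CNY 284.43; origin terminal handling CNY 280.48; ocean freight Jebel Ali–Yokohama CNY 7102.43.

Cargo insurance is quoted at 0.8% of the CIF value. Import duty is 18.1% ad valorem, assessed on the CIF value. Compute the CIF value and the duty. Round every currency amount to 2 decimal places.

Let C be the CIF value. C = EXW price + pre-shipment costs + freight + 0.8% × C
C − 0.8% × C = 33821.92 + 1395.07 + 284.43 + 280.48 + 7102.43
0.992 × C = 42884.33
C = 42884.33 / 0.992 = 43230.17
Insurance premium = 0.8% × 43230.17 = 345.84
Import duty = 43230.17 × 18.1% = 7824.66

CIF value: CNY 43230.17; import duty: CNY 7824.66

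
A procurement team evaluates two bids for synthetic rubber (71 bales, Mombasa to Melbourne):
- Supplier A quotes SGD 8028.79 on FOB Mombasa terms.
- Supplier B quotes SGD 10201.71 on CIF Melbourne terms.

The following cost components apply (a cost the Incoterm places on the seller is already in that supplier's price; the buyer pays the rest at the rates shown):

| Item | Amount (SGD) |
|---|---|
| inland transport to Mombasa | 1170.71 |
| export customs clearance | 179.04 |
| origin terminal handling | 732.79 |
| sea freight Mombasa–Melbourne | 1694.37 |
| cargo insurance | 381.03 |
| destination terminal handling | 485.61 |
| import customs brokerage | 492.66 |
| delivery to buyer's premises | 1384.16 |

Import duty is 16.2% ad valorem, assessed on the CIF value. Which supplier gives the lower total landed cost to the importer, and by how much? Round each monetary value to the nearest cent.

Supplier A (FOB):
CIF value = FOB price + freight + insurance = 8028.79 + 1694.37 + 381.03 = 10104.19
Import duty = 10104.19 × 16.2% = 1636.88
Buyer bears (A): 1694.37 + 381.03 + 485.61 + 492.66 + 1384.16 = 4437.83
Landed cost (A) = invoice 8028.79 + 4437.83 + duty 1636.88 = 14103.50
Supplier B (CIF):
The CIF price already equals the CIF value: 10201.71
Import duty = 10201.71 × 16.2% = 1652.68
Buyer bears (B): 485.61 + 492.66 + 1384.16 = 2362.43
Landed cost (B) = invoice 10201.71 + 2362.43 + duty 1652.68 = 14216.82
Difference = |14103.50 − 14216.82| = 113.32

Supplier A is cheaper by SGD 113.32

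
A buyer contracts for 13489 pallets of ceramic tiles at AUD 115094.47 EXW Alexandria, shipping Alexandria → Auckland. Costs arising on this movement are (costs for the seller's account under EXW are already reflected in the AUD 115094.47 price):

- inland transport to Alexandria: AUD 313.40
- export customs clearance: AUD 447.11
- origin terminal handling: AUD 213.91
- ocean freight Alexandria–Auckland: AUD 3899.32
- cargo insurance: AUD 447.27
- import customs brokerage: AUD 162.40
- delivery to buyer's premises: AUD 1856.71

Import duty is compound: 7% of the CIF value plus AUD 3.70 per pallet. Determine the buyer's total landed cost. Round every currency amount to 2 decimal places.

Total landed cost: AUD 180772.97

EXW: the seller makes goods available at their premises; the buyer bears all onward costs.
CIF value = EXW price + inland to port + export clearance + origin terminal + freight + insurance = 115094.47 + 313.40 + 447.11 + 213.91 + 3899.32 + 447.27 = 120415.48
Ad valorem component: 120415.48 × 7% = 8429.08
Specific component: 13489 × 3.70 = 49909.30
Import duty = 8429.08 + 49909.30 = 58338.38
Buyer bears: inland to port 313.40 + export clearance 447.11 + origin terminal 213.91 + freight 3899.32 + insurance 447.27 + brokerage 162.40 + delivery 1856.71 + duty 58338.38 = 65678.50
Landed cost = invoice 115094.47 + 65678.50 = 180772.97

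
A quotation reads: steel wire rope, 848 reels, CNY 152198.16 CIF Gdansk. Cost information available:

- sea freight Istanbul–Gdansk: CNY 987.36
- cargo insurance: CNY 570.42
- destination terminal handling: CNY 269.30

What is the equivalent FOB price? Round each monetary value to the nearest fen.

FOB price: CNY 150640.38

Not relevant to the conversion: destination terminal — on the buyer under both terms; not part of either seller's price.
From CIF to FOB, the seller no longer bears: freight, insurance.
FOB price = 152198.16 − 987.36 − 570.42 = 150640.38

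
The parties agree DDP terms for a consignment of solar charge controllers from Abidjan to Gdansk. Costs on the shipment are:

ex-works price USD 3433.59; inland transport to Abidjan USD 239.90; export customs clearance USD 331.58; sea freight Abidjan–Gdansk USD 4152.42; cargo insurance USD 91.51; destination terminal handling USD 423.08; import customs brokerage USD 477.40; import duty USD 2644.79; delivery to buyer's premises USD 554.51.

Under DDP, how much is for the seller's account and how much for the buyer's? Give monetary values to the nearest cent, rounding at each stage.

DDP: the seller bears all costs including import duty.
Seller's account: goods 3433.59 + inland to port 239.90 + export clearance 331.58 + freight 4152.42 + insurance 91.51 + destination terminal 423.08 + brokerage 477.40 + duty 2644.79 + delivery 554.51 = 12348.78
Buyer's account: 0.00

Seller: USD 12348.78; buyer: USD 0.00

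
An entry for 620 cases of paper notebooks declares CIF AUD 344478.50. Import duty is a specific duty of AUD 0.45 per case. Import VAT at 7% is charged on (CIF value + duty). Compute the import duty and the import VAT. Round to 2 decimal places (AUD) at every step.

Import duty = 620 × 0.45 = 279.00
VAT base = CIF + duty = 344478.50 + 279.00 = 344757.50
Import VAT = 344757.50 × 7% = 24133.03

Import duty: AUD 279.00; import VAT: AUD 24133.03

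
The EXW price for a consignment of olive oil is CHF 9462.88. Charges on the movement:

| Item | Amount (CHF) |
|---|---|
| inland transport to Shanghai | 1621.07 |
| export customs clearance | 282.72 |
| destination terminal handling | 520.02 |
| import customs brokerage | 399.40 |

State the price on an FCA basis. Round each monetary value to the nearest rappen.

Not relevant to the conversion: destination terminal, brokerage — on the buyer under both terms; not part of either seller's price.
From EXW to FCA, the seller additionally bears: inland to port, export clearance.
FCA price = 9462.88 + 1621.07 + 282.72 = 11366.67

FCA price: CHF 11366.67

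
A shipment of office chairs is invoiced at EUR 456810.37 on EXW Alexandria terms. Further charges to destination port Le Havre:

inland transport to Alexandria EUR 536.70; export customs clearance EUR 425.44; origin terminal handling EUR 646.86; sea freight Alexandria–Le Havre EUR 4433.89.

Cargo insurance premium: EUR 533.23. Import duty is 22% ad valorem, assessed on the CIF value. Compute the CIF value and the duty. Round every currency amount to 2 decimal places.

CIF = EXW price + pre-shipment costs + freight + insurance
CIF = 456810.37 + 536.70 + 425.44 + 646.86 + 4433.89 + 533.23 = 463386.49
Import duty = 463386.49 × 22% = 101945.03

CIF value: EUR 463386.49; import duty: EUR 101945.03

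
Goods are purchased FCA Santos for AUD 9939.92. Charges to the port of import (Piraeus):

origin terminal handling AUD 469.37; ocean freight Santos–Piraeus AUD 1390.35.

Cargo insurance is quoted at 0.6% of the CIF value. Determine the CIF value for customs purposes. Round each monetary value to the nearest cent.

CIF value: AUD 11870.87

Let C be the CIF value. C = FCA price + pre-shipment costs + freight + 0.6% × C
C − 0.6% × C = 9939.92 + 469.37 + 1390.35
0.994 × C = 11799.64
C = 11799.64 / 0.994 = 11870.87
Insurance premium = 0.6% × 11870.87 = 71.23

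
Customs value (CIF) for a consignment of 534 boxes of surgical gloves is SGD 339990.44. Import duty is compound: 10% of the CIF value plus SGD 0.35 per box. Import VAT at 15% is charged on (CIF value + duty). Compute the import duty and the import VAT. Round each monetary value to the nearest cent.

Ad valorem component: 339990.44 × 10% = 33999.04
Specific component: 534 × 0.35 = 186.90
Import duty = 33999.04 + 186.90 = 34185.94
VAT base = CIF + duty = 339990.44 + 34185.94 = 374176.38
Import VAT = 374176.38 × 15% = 56126.46

Import duty: SGD 34185.94; import VAT: SGD 56126.46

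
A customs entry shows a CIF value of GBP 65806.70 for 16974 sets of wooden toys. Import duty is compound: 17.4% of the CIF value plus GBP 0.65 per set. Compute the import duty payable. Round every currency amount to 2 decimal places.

Import duty: GBP 22483.47

Ad valorem component: 65806.70 × 17.4% = 11450.37
Specific component: 16974 × 0.65 = 11033.10
Import duty = 11450.37 + 11033.10 = 22483.47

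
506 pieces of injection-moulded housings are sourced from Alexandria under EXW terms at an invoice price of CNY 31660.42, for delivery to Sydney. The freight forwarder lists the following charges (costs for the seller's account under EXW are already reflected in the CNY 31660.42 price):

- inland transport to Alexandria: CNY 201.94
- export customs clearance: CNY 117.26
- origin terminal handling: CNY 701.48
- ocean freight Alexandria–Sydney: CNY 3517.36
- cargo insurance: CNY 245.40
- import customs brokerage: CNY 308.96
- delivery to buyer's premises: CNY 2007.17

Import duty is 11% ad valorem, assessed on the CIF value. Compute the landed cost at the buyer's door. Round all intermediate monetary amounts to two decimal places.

Total landed cost: CNY 42768.81

EXW: the seller makes goods available at their premises; the buyer bears all onward costs.
CIF value = EXW price + inland to port + export clearance + origin terminal + freight + insurance = 31660.42 + 201.94 + 117.26 + 701.48 + 3517.36 + 245.40 = 36443.86
Import duty = 36443.86 × 11% = 4008.82
Buyer bears: inland to port 201.94 + export clearance 117.26 + origin terminal 701.48 + freight 3517.36 + insurance 245.40 + brokerage 308.96 + delivery 2007.17 + duty 4008.82 = 11108.39
Landed cost = invoice 31660.42 + 11108.39 = 42768.81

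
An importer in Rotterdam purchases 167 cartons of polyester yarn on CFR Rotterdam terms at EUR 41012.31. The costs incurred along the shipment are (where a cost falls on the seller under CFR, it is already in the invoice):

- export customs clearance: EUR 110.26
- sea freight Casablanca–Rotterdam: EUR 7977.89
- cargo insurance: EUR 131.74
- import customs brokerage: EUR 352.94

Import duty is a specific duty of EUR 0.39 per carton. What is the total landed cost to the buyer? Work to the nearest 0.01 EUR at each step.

CFR: the seller pays costs through ocean freight to the destination port, but not insurance.
Already in the invoice (seller's account under CFR): export clearance, freight — exclude.
CIF value = CFR price + insurance = 41012.31 + 131.74 = 41144.05
Import duty = 167 × 0.39 = 65.13
Buyer bears: insurance 131.74 + brokerage 352.94 + duty 65.13 = 549.81
Landed cost = invoice 41012.31 + 549.81 = 41562.12

Total landed cost: EUR 41562.12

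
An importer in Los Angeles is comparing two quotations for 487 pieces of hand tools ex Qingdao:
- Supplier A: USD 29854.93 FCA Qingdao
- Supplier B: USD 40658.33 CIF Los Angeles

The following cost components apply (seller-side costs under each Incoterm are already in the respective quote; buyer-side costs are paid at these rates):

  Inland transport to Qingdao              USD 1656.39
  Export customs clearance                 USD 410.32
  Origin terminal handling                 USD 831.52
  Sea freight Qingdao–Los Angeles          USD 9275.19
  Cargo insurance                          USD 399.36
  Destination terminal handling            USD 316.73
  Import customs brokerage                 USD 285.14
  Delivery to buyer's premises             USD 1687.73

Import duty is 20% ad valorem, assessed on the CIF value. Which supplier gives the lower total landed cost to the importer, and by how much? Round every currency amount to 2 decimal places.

Supplier A (FCA):
CIF value = FCA price + origin terminal + freight + insurance = 29854.93 + 831.52 + 9275.19 + 399.36 = 40361.00
Import duty = 40361.00 × 20% = 8072.20
Buyer bears (A): 831.52 + 9275.19 + 399.36 + 316.73 + 285.14 + 1687.73 = 12795.67
Landed cost (A) = invoice 29854.93 + 12795.67 + duty 8072.20 = 50722.80
Supplier B (CIF):
The CIF price already equals the CIF value: 40658.33
Import duty = 40658.33 × 20% = 8131.67
Buyer bears (B): 316.73 + 285.14 + 1687.73 = 2289.60
Landed cost (B) = invoice 40658.33 + 2289.60 + duty 8131.67 = 51079.60
Difference = |50722.80 − 51079.60| = 356.80

Supplier A is cheaper by USD 356.80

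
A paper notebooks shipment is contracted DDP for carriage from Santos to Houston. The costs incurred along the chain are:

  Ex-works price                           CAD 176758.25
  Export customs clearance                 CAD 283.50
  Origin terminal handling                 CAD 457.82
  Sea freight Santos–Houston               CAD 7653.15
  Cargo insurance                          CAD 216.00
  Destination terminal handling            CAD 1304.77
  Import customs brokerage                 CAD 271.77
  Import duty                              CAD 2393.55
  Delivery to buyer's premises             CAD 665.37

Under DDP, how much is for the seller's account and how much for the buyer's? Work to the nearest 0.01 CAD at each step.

DDP: the seller bears all costs including import duty.
Seller's account: goods 176758.25 + export clearance 283.50 + origin terminal 457.82 + freight 7653.15 + insurance 216.00 + destination terminal 1304.77 + brokerage 271.77 + duty 2393.55 + delivery 665.37 = 190004.18
Buyer's account: 0.00

Seller: CAD 190004.18; buyer: CAD 0.00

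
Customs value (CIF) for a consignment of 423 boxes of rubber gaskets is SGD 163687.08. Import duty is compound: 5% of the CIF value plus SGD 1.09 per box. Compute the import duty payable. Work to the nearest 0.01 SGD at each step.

Ad valorem component: 163687.08 × 5% = 8184.35
Specific component: 423 × 1.09 = 461.07
Import duty = 8184.35 + 461.07 = 8645.42

Import duty: SGD 8645.42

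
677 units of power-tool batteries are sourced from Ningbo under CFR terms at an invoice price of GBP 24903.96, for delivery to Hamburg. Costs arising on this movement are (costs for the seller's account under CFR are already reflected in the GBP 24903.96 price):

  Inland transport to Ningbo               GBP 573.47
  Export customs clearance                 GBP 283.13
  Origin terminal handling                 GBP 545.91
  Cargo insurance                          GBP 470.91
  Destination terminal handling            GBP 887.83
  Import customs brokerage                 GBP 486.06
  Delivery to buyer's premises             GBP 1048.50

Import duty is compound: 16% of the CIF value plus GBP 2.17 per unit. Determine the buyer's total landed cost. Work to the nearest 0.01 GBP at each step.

Total landed cost: GBP 33326.33

CFR: the seller pays costs through ocean freight to the destination port, but not insurance.
Already in the invoice (seller's account under CFR): inland to port, export clearance, origin terminal — exclude.
CIF value = CFR price + insurance = 24903.96 + 470.91 = 25374.87
Ad valorem component: 25374.87 × 16% = 4059.98
Specific component: 677 × 2.17 = 1469.09
Import duty = 4059.98 + 1469.09 = 5529.07
Buyer bears: insurance 470.91 + destination terminal 887.83 + brokerage 486.06 + delivery 1048.50 + duty 5529.07 = 8422.37
Landed cost = invoice 24903.96 + 8422.37 = 33326.33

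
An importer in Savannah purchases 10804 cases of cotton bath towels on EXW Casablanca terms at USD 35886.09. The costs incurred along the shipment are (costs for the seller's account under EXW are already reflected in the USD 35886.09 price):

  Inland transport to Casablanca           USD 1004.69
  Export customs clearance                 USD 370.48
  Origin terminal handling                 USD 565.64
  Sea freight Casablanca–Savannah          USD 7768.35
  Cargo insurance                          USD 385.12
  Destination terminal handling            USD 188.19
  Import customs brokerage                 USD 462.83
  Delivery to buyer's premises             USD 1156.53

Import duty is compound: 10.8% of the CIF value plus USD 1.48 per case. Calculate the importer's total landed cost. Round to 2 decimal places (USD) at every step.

EXW: the seller makes goods available at their premises; the buyer bears all onward costs.
CIF value = EXW price + inland to port + export clearance + origin terminal + freight + insurance = 35886.09 + 1004.69 + 370.48 + 565.64 + 7768.35 + 385.12 = 45980.37
Ad valorem component: 45980.37 × 10.8% = 4965.88
Specific component: 10804 × 1.48 = 15989.92
Import duty = 4965.88 + 15989.92 = 20955.80
Buyer bears: inland to port 1004.69 + export clearance 370.48 + origin terminal 565.64 + freight 7768.35 + insurance 385.12 + destination terminal 188.19 + brokerage 462.83 + delivery 1156.53 + duty 20955.80 = 32857.63
Landed cost = invoice 35886.09 + 32857.63 = 68743.72

Total landed cost: USD 68743.72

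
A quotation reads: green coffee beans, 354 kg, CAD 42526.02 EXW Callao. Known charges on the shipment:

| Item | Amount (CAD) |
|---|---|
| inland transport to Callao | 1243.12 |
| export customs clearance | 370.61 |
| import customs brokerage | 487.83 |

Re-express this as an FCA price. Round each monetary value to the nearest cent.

FCA price: CAD 44139.75

Not relevant to the conversion: brokerage — on the buyer under both terms; not part of either seller's price.
From EXW to FCA, the seller additionally bears: inland to port, export clearance.
FCA price = 42526.02 + 1243.12 + 370.61 = 44139.75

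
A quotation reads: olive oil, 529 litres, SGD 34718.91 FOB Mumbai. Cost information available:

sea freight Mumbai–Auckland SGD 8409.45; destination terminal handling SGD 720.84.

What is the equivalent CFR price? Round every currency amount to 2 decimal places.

Not relevant to the conversion: destination terminal — on the buyer under both terms; not part of either seller's price.
From FOB to CFR, the seller additionally bears: freight.
CFR price = 34718.91 + 8409.45 = 43128.36

CFR price: SGD 43128.36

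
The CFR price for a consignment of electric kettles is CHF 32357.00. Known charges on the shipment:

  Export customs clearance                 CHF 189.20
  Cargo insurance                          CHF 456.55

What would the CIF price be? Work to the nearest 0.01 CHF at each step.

CIF price: CHF 32813.55

Not relevant to the conversion: export clearance — on the seller under both CFR and CIF; already in the CFR price and stays in the CIF price.
From CFR to CIF, the seller additionally bears: insurance.
CIF price = 32357.00 + 456.55 = 32813.55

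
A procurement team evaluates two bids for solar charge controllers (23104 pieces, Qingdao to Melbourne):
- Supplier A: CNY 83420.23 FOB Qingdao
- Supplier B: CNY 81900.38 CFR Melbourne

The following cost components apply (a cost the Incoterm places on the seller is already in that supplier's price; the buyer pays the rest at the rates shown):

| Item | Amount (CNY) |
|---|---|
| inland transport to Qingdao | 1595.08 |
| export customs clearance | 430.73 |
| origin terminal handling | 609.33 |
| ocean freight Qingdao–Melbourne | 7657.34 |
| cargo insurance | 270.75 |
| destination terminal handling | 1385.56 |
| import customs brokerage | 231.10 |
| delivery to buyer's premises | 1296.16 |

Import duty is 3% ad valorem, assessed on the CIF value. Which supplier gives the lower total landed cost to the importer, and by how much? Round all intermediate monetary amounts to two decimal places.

Supplier A (FOB):
CIF value = FOB price + freight + insurance = 83420.23 + 7657.34 + 270.75 = 91348.32
Import duty = 91348.32 × 3% = 2740.45
Buyer bears (A): 7657.34 + 270.75 + 1385.56 + 231.10 + 1296.16 = 10840.91
Landed cost (A) = invoice 83420.23 + 10840.91 + duty 2740.45 = 97001.59
Supplier B (CFR):
CIF value = CFR price + insurance = 81900.38 + 270.75 = 82171.13
Import duty = 82171.13 × 3% = 2465.13
Buyer bears (B): 270.75 + 1385.56 + 231.10 + 1296.16 = 3183.57
Landed cost (B) = invoice 81900.38 + 3183.57 + duty 2465.13 = 87549.08
Difference = |97001.59 − 87549.08| = 9452.51

Supplier B is cheaper by CNY 9452.51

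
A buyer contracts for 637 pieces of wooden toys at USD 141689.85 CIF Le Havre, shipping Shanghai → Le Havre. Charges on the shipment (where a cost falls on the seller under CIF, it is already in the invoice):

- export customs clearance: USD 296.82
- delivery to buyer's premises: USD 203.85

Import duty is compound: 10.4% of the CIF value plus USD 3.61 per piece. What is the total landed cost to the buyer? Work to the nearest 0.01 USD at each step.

CIF: the seller pays costs through ocean freight and marine insurance to the destination port.
Already in the invoice (seller's account under CIF): export clearance — exclude.
The CIF price already equals the CIF value: 141689.85
Ad valorem component: 141689.85 × 10.4% = 14735.74
Specific component: 637 × 3.61 = 2299.57
Import duty = 14735.74 + 2299.57 = 17035.31
Buyer bears: delivery 203.85 + duty 17035.31 = 17239.16
Landed cost = invoice 141689.85 + 17239.16 = 158929.01

Total landed cost: USD 158929.01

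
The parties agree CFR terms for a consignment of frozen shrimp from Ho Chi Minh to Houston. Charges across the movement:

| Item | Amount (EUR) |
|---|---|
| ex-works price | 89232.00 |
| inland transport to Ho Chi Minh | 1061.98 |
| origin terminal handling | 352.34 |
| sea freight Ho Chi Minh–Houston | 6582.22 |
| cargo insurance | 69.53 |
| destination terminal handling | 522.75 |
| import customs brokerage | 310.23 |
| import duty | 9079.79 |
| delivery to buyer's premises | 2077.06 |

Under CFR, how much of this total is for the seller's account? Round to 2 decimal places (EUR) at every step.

Seller's account: EUR 97228.54

CFR: the seller pays costs through ocean freight to the destination port, but not insurance.
Seller's account: goods 89232.00 + inland to port 1061.98 + origin terminal 352.34 + freight 6582.22 = 97228.54
Buyer's account: insurance 69.53 + destination terminal 522.75 + brokerage 310.23 + duty 9079.79 + delivery 2077.06 = 12059.36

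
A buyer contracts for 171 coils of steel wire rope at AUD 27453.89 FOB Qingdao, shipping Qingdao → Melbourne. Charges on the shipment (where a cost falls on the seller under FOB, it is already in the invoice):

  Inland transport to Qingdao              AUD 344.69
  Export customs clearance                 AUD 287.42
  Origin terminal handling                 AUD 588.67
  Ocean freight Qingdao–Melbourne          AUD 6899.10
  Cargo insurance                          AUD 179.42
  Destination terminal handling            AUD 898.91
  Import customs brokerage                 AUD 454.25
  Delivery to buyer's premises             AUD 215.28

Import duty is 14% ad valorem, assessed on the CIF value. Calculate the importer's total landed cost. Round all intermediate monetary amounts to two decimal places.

Total landed cost: AUD 40935.39

FOB: the seller bears costs until goods are on board at the origin port; the buyer bears freight, insurance and all costs thereafter.
Already in the invoice (seller's account under FOB): inland to port, export clearance, origin terminal — exclude.
CIF value = FOB price + freight + insurance = 27453.89 + 6899.10 + 179.42 = 34532.41
Import duty = 34532.41 × 14% = 4834.54
Buyer bears: freight 6899.10 + insurance 179.42 + destination terminal 898.91 + brokerage 454.25 + delivery 215.28 + duty 4834.54 = 13481.50
Landed cost = invoice 27453.89 + 13481.50 = 40935.39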